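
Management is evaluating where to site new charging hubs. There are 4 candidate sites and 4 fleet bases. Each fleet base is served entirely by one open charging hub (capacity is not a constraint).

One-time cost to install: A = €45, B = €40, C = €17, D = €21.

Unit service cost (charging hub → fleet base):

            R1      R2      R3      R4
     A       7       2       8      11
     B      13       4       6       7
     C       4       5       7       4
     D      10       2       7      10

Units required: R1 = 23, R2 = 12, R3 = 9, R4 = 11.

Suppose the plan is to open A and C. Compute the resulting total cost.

Each fleet base is assigned to its cheapest site among the open ones.
{A, C}: R1→C 4·23=92, R2→A 2·12=24, R3→C 7·9=63, R4→C 4·11=44. Service 223; fixed 62; total 285.

Total cost: 285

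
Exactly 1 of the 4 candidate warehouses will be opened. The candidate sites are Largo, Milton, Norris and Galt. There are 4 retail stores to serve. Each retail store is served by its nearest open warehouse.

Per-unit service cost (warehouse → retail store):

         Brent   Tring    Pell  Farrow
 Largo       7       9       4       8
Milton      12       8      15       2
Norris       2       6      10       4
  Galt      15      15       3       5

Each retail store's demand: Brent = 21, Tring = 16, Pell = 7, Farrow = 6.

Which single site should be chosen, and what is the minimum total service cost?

With exactly 1 open, each retail store uses its cheapest among the chosen.
{Norris}: Brent→Norris 2·21=42, Tring→Norris 6·16=96, Pell→Norris 10·7=70, Farrow→Norris 4·6=24. Service cost 232.
{Largo}: service cost 367
{Milton}: service cost 497
Among all 4 size-1 choices, {Norris} is lowest.

Choose Norris only; total service cost 232.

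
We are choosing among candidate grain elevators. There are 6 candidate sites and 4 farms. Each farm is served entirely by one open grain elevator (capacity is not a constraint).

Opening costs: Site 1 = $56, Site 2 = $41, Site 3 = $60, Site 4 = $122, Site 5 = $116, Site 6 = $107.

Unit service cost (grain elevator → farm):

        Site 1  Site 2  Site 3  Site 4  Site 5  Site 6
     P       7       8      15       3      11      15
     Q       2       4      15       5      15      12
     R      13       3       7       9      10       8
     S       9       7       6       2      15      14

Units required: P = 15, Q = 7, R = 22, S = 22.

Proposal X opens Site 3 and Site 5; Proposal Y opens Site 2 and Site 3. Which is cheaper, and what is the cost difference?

Proposal Y is cheaper by 285.

Proposal X: {Site 3, Site 5}: P→Site 5 11·15=165, Q→Site 3 15·7=105, R→Site 3 7·22=154, S→Site 3 6·22=132. Service 556; fixed 176; total 732.
Proposal Y: {Site 2, Site 3}: P→Site 2 8·15=120, Q→Site 2 4·7=28, R→Site 2 3·22=66, S→Site 3 6·22=132. Service 346; fixed 101; total 447.
Difference: |732 − 447| = 285.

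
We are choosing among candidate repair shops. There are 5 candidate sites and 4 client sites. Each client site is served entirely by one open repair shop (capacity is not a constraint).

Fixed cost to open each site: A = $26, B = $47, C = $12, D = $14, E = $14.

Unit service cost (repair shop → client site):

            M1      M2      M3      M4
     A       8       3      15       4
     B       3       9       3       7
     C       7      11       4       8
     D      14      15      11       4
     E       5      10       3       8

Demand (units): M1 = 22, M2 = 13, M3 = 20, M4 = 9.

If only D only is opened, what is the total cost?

Each client site is assigned to its cheapest site among the open ones.
{D}: M1→D 14·22=308, M2→D 15·13=195, M3→D 11·20=220, M4→D 4·9=36. Service 759; fixed 14; total 773.

Total cost: 773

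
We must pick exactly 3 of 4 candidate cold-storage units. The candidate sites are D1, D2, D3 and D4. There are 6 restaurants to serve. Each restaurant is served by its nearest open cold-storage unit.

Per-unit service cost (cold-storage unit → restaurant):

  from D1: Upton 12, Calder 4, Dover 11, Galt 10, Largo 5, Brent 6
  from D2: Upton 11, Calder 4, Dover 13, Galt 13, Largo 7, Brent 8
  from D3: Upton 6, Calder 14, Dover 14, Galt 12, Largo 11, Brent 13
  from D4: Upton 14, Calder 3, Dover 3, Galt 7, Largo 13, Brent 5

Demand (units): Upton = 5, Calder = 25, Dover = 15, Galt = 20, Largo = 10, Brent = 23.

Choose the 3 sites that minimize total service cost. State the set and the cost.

Choose D1, D3 and D4; total service cost 455.

With exactly 3 open, each restaurant uses its cheapest among the chosen.
{D1, D3, D4}: Upton→D3 6·5=30, Calder→D4 3·25=75, Dover→D4 3·15=45, Galt→D4 7·20=140, Largo→D1 5·10=50, Brent→D4 5·23=115. Service cost 455.
{D2, D3, D4}: service cost 475
{D1, D2, D4}: service cost 480
Among all 4 size-3 choices, {D1, D3, D4} is lowest.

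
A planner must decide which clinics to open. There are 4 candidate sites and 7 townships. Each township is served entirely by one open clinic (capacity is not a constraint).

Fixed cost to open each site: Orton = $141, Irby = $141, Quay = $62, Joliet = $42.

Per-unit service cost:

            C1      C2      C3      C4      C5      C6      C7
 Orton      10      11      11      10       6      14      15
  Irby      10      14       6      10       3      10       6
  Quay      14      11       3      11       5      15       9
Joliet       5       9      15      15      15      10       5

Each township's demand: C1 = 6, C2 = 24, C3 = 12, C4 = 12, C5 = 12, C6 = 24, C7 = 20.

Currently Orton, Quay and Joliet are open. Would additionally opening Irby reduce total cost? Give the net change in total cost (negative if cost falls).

No — net change +117 (cost rises by 117).

Current service cost with {Orton, Quay, Joliet}: 802.
Adding Irby: each township re-picks its cheapest; new service cost 778, saving 24.
Extra fixed cost: 141. Net change = 141 − 24 = 117.
(Totals: 1047 → 1164.)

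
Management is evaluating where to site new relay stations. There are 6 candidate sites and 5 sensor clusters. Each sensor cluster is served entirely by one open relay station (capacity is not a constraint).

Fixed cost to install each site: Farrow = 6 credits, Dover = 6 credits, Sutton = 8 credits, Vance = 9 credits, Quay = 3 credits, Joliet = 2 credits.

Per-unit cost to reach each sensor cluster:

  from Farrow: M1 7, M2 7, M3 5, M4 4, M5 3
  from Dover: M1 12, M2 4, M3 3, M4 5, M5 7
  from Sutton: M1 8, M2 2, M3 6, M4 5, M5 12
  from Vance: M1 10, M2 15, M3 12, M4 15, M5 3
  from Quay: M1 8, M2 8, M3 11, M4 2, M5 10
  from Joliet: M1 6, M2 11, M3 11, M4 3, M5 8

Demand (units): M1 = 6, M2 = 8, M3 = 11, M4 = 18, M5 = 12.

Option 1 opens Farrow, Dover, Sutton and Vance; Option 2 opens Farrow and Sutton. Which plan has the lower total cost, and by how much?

Option 1: {Farrow, Dover, Sutton, Vance}: M1→Farrow 7·6=42, M2→Sutton 2·8=16, M3→Dover 3·11=33, M4→Farrow 4·18=72, M5→Farrow 3·12=36. Service 199; fixed 29; total 228.
Option 2: {Farrow, Sutton}: M1→Farrow 7·6=42, M2→Sutton 2·8=16, M3→Farrow 5·11=55, M4→Farrow 4·18=72, M5→Farrow 3·12=36. Service 221; fixed 14; total 235.
Difference: |228 − 235| = 7.

Option 1 is cheaper by 7.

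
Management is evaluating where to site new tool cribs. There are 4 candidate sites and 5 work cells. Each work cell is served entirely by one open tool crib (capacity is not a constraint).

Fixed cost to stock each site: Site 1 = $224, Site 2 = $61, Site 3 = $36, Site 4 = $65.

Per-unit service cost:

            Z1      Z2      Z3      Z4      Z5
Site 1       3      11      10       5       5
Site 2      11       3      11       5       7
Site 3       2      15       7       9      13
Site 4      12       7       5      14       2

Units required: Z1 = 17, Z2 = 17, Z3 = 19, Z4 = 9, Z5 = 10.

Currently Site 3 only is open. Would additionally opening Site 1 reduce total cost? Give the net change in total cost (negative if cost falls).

Current service cost with {Site 3}: 633.
Adding Site 1: each work cell re-picks its cheapest; new service cost 449, saving 184.
Extra fixed cost: 224. Net change = 224 − 184 = 40.
(Totals: 669 → 709.)

No — net change +40 (cost rises by 40).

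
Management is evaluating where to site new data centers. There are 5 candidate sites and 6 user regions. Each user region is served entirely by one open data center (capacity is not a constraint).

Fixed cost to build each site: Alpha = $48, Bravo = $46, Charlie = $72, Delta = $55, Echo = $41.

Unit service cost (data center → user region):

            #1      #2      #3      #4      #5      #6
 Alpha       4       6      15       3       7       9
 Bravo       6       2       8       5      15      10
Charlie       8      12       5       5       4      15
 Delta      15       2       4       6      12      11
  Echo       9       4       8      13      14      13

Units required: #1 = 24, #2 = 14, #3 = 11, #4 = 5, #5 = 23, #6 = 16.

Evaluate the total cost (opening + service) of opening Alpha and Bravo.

Each user region is assigned to its cheapest site among the open ones.
{Alpha, Bravo}: #1→Alpha 4·24=96, #2→Bravo 2·14=28, #3→Bravo 8·11=88, #4→Alpha 3·5=15, #5→Alpha 7·23=161, #6→Alpha 9·16=144. Service 532; fixed 94; total 626.

Total cost: 626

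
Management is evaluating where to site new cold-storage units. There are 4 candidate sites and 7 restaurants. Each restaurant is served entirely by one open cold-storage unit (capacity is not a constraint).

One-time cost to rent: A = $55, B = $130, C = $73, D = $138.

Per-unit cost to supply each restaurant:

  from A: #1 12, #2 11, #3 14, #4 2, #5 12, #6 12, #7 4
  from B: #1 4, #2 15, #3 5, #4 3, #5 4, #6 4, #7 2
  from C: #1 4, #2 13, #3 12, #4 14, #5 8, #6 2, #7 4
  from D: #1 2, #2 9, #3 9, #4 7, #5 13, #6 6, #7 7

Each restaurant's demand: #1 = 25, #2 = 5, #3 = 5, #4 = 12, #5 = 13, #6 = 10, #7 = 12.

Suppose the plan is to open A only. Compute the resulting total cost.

Total cost: 828

Each restaurant is assigned to its cheapest site among the open ones.
{A}: #1→A 12·25=300, #2→A 11·5=55, #3→A 14·5=70, #4→A 2·12=24, #5→A 12·13=156, #6→A 12·10=120, #7→A 4·12=48. Service 773; fixed 55; total 828.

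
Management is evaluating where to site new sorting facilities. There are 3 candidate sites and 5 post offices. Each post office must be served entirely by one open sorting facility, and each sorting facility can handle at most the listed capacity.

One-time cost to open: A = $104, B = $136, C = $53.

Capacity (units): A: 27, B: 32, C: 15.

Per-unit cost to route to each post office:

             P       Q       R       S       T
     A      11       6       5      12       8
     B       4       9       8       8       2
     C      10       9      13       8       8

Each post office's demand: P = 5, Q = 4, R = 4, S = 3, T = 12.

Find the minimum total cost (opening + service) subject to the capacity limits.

Minimum total cost: 272

Open {B}: P→B 4·5=20, Q→B 9·4=36, R→B 8·4=32, S→B 8·3=24, T→B 2·12=24.
Loads: B carries 28/32. Service 136; fixed 136; total 272.
Next best feasible plan costs 325.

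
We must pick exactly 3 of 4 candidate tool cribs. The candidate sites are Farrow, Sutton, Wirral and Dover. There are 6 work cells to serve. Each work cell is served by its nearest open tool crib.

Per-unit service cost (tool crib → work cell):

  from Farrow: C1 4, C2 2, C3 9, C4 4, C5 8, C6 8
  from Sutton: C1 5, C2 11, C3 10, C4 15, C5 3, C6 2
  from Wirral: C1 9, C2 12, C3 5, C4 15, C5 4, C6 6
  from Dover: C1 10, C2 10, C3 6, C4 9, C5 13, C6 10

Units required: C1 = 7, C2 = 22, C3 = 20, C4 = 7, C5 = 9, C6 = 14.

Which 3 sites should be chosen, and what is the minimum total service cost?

With exactly 3 open, each work cell uses its cheapest among the chosen.
{Farrow, Sutton, Wirral}: C1→Farrow 4·7=28, C2→Farrow 2·22=44, C3→Wirral 5·20=100, C4→Farrow 4·7=28, C5→Sutton 3·9=27, C6→Sutton 2·14=28. Service cost 255.
{Farrow, Sutton, Dover}: service cost 275
{Farrow, Wirral, Dover}: service cost 320
Among all 4 size-3 choices, {Farrow, Sutton, Wirral} is lowest.

Choose Farrow, Sutton and Wirral; total service cost 255.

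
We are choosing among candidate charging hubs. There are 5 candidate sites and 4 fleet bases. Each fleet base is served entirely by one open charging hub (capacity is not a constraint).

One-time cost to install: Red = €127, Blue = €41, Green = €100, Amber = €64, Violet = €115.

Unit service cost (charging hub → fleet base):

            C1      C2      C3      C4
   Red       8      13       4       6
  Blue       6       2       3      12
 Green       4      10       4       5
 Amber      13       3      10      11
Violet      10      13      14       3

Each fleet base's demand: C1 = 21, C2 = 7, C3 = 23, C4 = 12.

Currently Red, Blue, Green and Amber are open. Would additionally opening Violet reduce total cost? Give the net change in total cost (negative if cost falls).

No — net change +91 (cost rises by 91).

Current service cost with {Red, Blue, Green, Amber}: 227.
Adding Violet: each fleet base re-picks its cheapest; new service cost 203, saving 24.
Extra fixed cost: 115. Net change = 115 − 24 = 91.
(Totals: 559 → 650.)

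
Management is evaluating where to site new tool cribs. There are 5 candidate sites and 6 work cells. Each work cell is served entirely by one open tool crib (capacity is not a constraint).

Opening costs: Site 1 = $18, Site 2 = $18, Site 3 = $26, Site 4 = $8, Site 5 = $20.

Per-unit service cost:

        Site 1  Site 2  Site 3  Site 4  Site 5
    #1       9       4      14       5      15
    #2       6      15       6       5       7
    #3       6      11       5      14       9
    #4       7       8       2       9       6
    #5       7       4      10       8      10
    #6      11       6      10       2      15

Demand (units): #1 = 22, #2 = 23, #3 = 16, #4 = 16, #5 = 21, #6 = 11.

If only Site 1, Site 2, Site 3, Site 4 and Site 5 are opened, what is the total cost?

Total cost: 511

Each work cell is assigned to its cheapest site among the open ones.
{Site 1, Site 2, Site 3, Site 4, Site 5}: #1→Site 2 4·22=88, #2→Site 4 5·23=115, #3→Site 3 5·16=80, #4→Site 3 2·16=32, #5→Site 2 4·21=84, #6→Site 4 2·11=22. Service 421; fixed 90; total 511.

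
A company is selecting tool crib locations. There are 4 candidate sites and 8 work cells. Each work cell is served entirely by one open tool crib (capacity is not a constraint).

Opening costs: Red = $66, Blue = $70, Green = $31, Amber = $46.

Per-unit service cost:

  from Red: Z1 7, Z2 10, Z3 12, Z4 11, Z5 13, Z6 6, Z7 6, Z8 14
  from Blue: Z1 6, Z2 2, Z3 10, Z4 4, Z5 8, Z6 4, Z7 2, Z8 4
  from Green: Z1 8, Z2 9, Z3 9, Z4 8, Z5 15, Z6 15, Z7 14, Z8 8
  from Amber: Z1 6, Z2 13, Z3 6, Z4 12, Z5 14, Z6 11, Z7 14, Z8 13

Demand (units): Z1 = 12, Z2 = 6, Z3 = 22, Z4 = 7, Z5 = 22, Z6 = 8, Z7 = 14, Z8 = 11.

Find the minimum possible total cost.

Minimum total cost: 640

For any fixed open set, each work cell goes to its cheapest open site; total = fixed + service.
{Blue, Amber}: Z1→Blue 6·12=72, Z2→Blue 2·6=12, Z3→Amber 6·22=132, Z4→Blue 4·7=28, Z5→Blue 8·22=176, Z6→Blue 4·8=32, Z7→Blue 2·14=28, Z8→Blue 4·11=44. Service 524; fixed 116; total 640.
{Blue, Green, Amber}: service 524 + fixed 147 = 671
{Blue}: service 612 + fixed 70 = 682
{Red, Blue, Green, Amber}: service 524 + fixed 213 = 737
No other subset beats 640.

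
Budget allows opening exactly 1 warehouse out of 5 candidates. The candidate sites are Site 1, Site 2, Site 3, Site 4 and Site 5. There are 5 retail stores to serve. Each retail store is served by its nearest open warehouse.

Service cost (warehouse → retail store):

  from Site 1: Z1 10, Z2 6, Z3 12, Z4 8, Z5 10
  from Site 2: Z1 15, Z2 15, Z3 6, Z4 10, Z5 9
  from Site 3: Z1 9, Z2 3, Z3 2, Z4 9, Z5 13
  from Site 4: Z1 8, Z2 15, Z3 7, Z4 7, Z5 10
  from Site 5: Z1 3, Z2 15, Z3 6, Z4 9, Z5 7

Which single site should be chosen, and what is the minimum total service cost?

Choose Site 3 only; total service cost 36.

With exactly 1 open, each retail store uses its cheapest among the chosen.
{Site 3}: Z1→Site 3 9, Z2→Site 3 3, Z3→Site 3 2, Z4→Site 3 9, Z5→Site 3 13. Service cost 36.
{Site 5}: service cost 40
{Site 1}: service cost 46
Among all 5 size-1 choices, {Site 3} is lowest.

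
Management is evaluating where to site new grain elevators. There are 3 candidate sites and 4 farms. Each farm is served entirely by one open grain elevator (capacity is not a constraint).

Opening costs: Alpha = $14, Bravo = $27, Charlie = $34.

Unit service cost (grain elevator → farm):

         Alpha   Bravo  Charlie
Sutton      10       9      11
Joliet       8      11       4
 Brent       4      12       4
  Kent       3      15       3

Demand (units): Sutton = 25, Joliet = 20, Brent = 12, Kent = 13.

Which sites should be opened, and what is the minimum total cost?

Open Bravo and Charlie; minimum total cost 453.

For any fixed open set, each farm goes to its cheapest open site; total = fixed + service.
{Bravo, Charlie}: Sutton→Bravo 9·25=225, Joliet→Charlie 4·20=80, Brent→Charlie 4·12=48, Kent→Charlie 3·13=39. Service 392; fixed 61; total 453.
{Alpha, Charlie}: service 417 + fixed 48 = 465
{Alpha, Bravo, Charlie}: service 392 + fixed 75 = 467
{Alpha}: Sutton→Alpha 10·25=250, Joliet→Alpha 8·20=160, Brent→Alpha 4·12=48, Kent→Alpha 3·13=39. Service 497; fixed 14; total 511.
(All 7 nonempty subsets were checked; Bravo and Charlie is lowest.)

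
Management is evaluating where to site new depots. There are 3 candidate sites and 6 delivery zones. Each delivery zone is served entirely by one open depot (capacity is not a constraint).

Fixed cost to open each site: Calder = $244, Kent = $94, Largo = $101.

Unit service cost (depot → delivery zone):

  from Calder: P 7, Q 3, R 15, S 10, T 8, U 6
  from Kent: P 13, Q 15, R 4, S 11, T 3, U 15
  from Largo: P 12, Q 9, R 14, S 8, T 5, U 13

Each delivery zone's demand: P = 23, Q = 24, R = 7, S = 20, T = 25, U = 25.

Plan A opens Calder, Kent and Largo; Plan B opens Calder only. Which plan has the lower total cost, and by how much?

Plan A: {Calder, Kent, Largo}: P→Calder 7·23=161, Q→Calder 3·24=72, R→Kent 4·7=28, S→Largo 8·20=160, T→Kent 3·25=75, U→Calder 6·25=150. Service 646; fixed 439; total 1085.
Plan B: {Calder}: P→Calder 7·23=161, Q→Calder 3·24=72, R→Calder 15·7=105, S→Calder 10·20=200, T→Calder 8·25=200, U→Calder 6·25=150. Service 888; fixed 244; total 1132.
Difference: |1085 − 1132| = 47.

Plan A is cheaper by 47.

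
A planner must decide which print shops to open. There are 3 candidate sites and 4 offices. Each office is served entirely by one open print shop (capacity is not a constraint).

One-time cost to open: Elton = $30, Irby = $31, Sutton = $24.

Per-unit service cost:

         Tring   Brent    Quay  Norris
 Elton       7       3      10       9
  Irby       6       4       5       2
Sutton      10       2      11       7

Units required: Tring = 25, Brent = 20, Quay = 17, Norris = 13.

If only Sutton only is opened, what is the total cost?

Total cost: 592

Each office is assigned to its cheapest site among the open ones.
{Sutton}: Tring→Sutton 10·25=250, Brent→Sutton 2·20=40, Quay→Sutton 11·17=187, Norris→Sutton 7·13=91. Service 568; fixed 24; total 592.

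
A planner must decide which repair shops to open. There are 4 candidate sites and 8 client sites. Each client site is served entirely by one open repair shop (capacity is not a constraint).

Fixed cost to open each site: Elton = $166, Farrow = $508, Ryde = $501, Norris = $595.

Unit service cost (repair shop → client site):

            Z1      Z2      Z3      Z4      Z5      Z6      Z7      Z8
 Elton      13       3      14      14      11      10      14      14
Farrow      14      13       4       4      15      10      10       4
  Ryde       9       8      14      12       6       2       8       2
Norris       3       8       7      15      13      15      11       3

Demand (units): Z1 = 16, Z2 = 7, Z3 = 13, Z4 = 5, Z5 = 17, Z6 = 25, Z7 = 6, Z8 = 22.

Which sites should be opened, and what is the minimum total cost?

Open Ryde only; minimum total cost 1187.

For any fixed open set, each client site goes to its cheapest open site; total = fixed + service.
{Ryde}: Z1→Ryde 9·16=144, Z2→Ryde 8·7=56, Z3→Ryde 14·13=182, Z4→Ryde 12·5=60, Z5→Ryde 6·17=102, Z6→Ryde 2·25=50, Z7→Ryde 8·6=48, Z8→Ryde 2·22=44. Service 686; fixed 501; total 1187.
{Elton, Ryde}: service 651 + fixed 667 = 1318
{Elton}: service 1310 + fixed 166 = 1476
{Elton, Farrow, Ryde, Norris}: Z1→Norris 3·16=48, Z2→Elton 3·7=21, Z3→Farrow 4·13=52, Z4→Farrow 4·5=20, Z5→Ryde 6·17=102, Z6→Ryde 2·25=50, Z7→Ryde 8·6=48, Z8→Ryde 2·22=44. Service 385; fixed 1770; total 2155.
No other subset beats 1187.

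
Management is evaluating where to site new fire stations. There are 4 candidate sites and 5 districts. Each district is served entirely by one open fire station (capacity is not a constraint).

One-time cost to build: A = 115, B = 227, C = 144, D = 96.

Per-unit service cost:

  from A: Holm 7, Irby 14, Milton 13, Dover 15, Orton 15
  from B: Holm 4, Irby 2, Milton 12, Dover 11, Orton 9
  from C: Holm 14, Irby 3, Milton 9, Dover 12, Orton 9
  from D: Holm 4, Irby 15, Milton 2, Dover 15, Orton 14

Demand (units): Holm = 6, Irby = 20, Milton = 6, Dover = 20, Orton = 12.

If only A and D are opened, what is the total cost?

Each district is assigned to its cheapest site among the open ones.
{A, D}: Holm→D 4·6=24, Irby→A 14·20=280, Milton→D 2·6=12, Dover→A 15·20=300, Orton→D 14·12=168. Service 784; fixed 211; total 995.

Total cost: 995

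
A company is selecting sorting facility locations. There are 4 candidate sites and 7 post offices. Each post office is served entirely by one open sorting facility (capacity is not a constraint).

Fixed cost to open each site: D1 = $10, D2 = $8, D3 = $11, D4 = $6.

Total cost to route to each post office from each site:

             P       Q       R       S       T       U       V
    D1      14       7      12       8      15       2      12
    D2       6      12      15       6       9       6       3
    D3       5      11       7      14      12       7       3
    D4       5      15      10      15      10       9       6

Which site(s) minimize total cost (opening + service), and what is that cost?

Open D1 and D2; minimum total cost 63.

For any fixed open set, each post office goes to its cheapest open site; total = fixed + service.
{D1, D2}: P→D2 6, Q→D1 7, R→D1 12, S→D2 6, T→D2 9, U→D1 2, V→D2 3. Service 45; fixed 18; total 63.
{D1, D4}: service 48 + fixed 16 = 64
{D1, D3}: service 44 + fixed 21 = 65
{D1, D2, D3, D4}: P→D3 5, Q→D1 7, R→D3 7, S→D2 6, T→D2 9, U→D1 2, V→D2 3. Service 39; fixed 35; total 74.
(All 15 nonempty subsets were checked; D1 and D2 is lowest.)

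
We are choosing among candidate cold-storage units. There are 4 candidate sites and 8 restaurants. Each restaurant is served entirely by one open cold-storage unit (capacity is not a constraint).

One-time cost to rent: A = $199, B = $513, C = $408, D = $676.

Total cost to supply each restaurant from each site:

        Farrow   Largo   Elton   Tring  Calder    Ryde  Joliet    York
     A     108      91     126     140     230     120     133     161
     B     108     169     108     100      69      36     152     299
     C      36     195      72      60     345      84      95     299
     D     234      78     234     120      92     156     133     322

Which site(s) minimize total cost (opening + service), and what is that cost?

Open A only; minimum total cost 1308.

For any fixed open set, each restaurant goes to its cheapest open site; total = fixed + service.
{A}: Farrow→A 108, Largo→A 91, Elton→A 126, Tring→A 140, Calder→A 230, Ryde→A 120, Joliet→A 133, York→A 161. Service 1109; fixed 199; total 1308.
{A, C}: service 829 + fixed 607 = 1436
{A, B}: service 806 + fixed 712 = 1518
{A, B, C, D}: Farrow→C 36, Largo→D 78, Elton→C 72, Tring→C 60, Calder→B 69, Ryde→B 36, Joliet→C 95, York→A 161. Service 607; fixed 1796; total 2403.
No other subset beats 1308.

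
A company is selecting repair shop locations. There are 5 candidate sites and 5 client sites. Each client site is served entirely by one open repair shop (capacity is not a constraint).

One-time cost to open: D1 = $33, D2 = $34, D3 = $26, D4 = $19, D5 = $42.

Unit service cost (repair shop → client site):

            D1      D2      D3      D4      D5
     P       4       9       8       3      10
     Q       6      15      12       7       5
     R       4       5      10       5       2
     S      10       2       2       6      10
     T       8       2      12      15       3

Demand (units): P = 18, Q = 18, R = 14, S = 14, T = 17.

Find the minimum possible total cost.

For any fixed open set, each client site goes to its cheapest open site; total = fixed + service.
{D2, D4, D5}: P→D4 3·18=54, Q→D5 5·18=90, R→D5 2·14=28, S→D2 2·14=28, T→D2 2·17=34. Service 234; fixed 95; total 329.
{D3, D4, D5}: service 251 + fixed 87 = 338
{D2, D3, D4, D5}: service 234 + fixed 121 = 355
{D1, D2, D3, D4, D5}: service 234 + fixed 154 = 388
No other subset beats 329.

Minimum total cost: 329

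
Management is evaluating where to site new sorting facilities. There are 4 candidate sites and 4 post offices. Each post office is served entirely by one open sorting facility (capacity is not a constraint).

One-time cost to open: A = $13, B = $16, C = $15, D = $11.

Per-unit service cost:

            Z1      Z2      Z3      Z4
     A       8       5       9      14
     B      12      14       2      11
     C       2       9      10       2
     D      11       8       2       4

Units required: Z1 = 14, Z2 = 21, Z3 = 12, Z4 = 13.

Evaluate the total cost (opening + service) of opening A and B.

Each post office is assigned to its cheapest site among the open ones.
{A, B}: Z1→A 8·14=112, Z2→A 5·21=105, Z3→B 2·12=24, Z4→B 11·13=143. Service 384; fixed 29; total 413.

Total cost: 413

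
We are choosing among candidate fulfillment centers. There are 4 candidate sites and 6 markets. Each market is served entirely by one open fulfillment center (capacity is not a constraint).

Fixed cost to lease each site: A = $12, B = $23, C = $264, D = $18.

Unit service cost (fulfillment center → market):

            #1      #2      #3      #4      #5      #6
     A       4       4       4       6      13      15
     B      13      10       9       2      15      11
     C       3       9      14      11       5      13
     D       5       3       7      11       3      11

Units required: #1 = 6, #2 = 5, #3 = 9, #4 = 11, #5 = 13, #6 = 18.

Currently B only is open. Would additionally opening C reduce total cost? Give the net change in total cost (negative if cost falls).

Current service cost with {B}: 624.
Adding C: each market re-picks its cheapest; new service cost 429, saving 195.
Extra fixed cost: 264. Net change = 264 − 195 = 69.
(Totals: 647 → 716.)

No — net change +69 (cost rises by 69).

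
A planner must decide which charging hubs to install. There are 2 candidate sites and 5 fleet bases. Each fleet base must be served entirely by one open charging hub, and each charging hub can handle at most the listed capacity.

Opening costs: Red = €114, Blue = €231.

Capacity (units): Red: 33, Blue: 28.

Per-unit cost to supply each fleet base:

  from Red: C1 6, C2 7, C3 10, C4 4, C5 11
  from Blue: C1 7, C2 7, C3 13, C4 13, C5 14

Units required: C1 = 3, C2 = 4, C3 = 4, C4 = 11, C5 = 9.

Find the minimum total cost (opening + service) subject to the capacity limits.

Minimum total cost: 343

Open {Red}: C1→Red 6·3=18, C2→Red 7·4=28, C3→Red 10·4=40, C4→Red 4·11=44, C5→Red 11·9=99.
Loads: Red carries 31/33. Service 229; fixed 114; total 343.
Next best feasible plan costs 574.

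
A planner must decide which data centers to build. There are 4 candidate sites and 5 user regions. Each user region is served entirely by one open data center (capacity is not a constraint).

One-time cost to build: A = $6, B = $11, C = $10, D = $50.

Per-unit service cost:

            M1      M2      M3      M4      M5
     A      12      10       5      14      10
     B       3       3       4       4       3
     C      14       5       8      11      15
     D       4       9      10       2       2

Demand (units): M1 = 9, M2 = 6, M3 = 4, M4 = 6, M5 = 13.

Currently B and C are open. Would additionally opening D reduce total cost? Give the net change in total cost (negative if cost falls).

No — net change +25 (cost rises by 25).

Current service cost with {B, C}: 124.
Adding D: each user region re-picks its cheapest; new service cost 99, saving 25.
Extra fixed cost: 50. Net change = 50 − 25 = 25.
(Totals: 145 → 170.)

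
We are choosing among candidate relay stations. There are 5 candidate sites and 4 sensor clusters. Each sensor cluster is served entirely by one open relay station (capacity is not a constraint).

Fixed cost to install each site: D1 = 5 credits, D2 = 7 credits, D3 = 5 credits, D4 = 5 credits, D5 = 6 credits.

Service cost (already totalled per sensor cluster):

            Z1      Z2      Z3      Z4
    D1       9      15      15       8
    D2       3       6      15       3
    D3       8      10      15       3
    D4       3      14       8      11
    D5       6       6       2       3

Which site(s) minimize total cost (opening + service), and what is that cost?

For any fixed open set, each sensor cluster goes to its cheapest open site; total = fixed + service.
{D5}: Z1→D5 6, Z2→D5 6, Z3→D5 2, Z4→D5 3. Service 17; fixed 6; total 23.
{D4, D5}: service 14 + fixed 11 = 25
{D2, D5}: service 14 + fixed 13 = 27
{D1, D2, D3, D4, D5}: service 14 + fixed 28 = 42
No other subset beats 23.

Open D5 only; minimum total cost 23.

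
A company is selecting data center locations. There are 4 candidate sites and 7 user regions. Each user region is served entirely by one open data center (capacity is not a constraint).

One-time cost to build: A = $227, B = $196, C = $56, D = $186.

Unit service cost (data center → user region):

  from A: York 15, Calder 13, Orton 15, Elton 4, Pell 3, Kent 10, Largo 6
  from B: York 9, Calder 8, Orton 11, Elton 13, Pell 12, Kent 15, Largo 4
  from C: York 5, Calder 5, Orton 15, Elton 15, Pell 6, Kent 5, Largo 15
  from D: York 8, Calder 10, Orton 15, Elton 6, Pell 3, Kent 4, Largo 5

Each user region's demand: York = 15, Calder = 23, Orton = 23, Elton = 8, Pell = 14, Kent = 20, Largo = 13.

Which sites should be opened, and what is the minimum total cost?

Open C and D; minimum total cost 1012.

For any fixed open set, each user region goes to its cheapest open site; total = fixed + service.
{C, D}: York→C 5·15=75, Calder→C 5·23=115, Orton→C 15·23=345, Elton→D 6·8=48, Pell→D 3·14=42, Kent→D 4·20=80, Largo→D 5·13=65. Service 770; fixed 242; total 1012.
{B, C}: service 783 + fixed 252 = 1035
{A, C}: York→C 5·15=75, Calder→C 5·23=115, Orton→A 15·23=345, Elton→A 4·8=32, Pell→A 3·14=42, Kent→C 5·20=100, Largo→A 6·13=78. Service 787; fixed 283; total 1070.
{A, B, C, D}: service 649 + fixed 665 = 1314
No other subset beats 1012.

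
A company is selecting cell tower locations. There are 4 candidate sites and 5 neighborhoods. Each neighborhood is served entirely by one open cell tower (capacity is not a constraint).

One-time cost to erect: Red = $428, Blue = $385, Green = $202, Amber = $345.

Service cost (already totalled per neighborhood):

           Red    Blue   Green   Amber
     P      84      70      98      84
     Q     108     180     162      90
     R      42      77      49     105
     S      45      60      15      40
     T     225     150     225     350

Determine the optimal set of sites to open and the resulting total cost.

For any fixed open set, each neighborhood goes to its cheapest open site; total = fixed + service.
{Green}: P→Green 98, Q→Green 162, R→Green 49, S→Green 15, T→Green 225. Service 549; fixed 202; total 751.
{Blue}: P→Blue 70, Q→Blue 180, R→Blue 77, S→Blue 60, T→Blue 150. Service 537; fixed 385; total 922.
{Red}: service 504 + fixed 428 = 932
{Red, Blue, Green, Amber}: service 367 + fixed 1360 = 1727
No other subset beats 751.

Open Green only; minimum total cost 751.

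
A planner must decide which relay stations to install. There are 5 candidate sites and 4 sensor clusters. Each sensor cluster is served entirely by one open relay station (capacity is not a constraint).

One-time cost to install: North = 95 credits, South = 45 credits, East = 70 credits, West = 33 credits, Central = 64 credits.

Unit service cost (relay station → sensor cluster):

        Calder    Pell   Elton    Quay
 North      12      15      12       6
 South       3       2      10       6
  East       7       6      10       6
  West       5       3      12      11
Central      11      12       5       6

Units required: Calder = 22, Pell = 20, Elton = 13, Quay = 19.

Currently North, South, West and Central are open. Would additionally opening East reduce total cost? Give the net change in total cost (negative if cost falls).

Current service cost with {North, South, West, Central}: 285.
Adding East: each sensor cluster re-picks its cheapest; new service cost 285, saving 0.
Extra fixed cost: 70. Net change = 70 − 0 = 70.
(Totals: 522 → 592.)

No — net change +70 (cost rises by 70).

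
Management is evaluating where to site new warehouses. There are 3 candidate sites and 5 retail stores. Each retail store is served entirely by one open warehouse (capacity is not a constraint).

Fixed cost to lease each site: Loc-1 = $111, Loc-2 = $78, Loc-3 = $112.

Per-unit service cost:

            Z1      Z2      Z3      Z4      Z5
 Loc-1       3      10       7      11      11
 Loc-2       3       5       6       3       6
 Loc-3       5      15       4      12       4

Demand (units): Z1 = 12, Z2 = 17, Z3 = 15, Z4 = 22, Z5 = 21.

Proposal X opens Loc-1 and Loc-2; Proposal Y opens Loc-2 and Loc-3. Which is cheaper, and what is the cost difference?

Proposal X: {Loc-1, Loc-2}: Z1→Loc-1 3·12=36, Z2→Loc-2 5·17=85, Z3→Loc-2 6·15=90, Z4→Loc-2 3·22=66, Z5→Loc-2 6·21=126. Service 403; fixed 189; total 592.
Proposal Y: {Loc-2, Loc-3}: Z1→Loc-2 3·12=36, Z2→Loc-2 5·17=85, Z3→Loc-3 4·15=60, Z4→Loc-2 3·22=66, Z5→Loc-3 4·21=84. Service 331; fixed 190; total 521.
Difference: |592 − 521| = 71.

Proposal Y is cheaper by 71.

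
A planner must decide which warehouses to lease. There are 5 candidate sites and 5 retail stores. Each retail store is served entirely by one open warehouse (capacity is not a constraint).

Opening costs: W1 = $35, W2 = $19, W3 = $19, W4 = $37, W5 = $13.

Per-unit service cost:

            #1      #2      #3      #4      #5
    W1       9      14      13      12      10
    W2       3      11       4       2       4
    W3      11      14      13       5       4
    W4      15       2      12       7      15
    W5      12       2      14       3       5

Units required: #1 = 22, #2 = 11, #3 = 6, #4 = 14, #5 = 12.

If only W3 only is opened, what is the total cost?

Total cost: 611

Each retail store is assigned to its cheapest site among the open ones.
{W3}: #1→W3 11·22=242, #2→W3 14·11=154, #3→W3 13·6=78, #4→W3 5·14=70, #5→W3 4·12=48. Service 592; fixed 19; total 611.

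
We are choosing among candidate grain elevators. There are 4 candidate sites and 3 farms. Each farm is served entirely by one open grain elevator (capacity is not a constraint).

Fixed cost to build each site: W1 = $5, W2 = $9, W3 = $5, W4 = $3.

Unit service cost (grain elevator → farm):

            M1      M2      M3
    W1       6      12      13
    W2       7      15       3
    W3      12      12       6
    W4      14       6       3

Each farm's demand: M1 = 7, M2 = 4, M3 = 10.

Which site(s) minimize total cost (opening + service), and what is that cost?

For any fixed open set, each farm goes to its cheapest open site; total = fixed + service.
{W1, W4}: M1→W1 6·7=42, M2→W4 6·4=24, M3→W4 3·10=30. Service 96; fixed 8; total 104.
{W1, W3, W4}: service 96 + fixed 13 = 109
{W1, W2, W4}: service 96 + fixed 17 = 113
{W1, W2, W3, W4}: M1→W1 6·7=42, M2→W4 6·4=24, M3→W2 3·10=30. Service 96; fixed 22; total 118.
No other subset beats 104.

Open W1 and W4; minimum total cost 104.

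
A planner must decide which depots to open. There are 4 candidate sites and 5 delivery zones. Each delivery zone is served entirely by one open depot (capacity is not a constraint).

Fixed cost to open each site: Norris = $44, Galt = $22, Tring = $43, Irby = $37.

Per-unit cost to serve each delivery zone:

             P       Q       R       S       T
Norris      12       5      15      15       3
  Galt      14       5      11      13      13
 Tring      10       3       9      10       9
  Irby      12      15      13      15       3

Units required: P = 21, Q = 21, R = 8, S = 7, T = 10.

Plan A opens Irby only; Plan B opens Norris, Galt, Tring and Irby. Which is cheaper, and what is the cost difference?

Plan B is cheaper by 252.

Plan A: {Irby}: P→Irby 12·21=252, Q→Irby 15·21=315, R→Irby 13·8=104, S→Irby 15·7=105, T→Irby 3·10=30. Service 806; fixed 37; total 843.
Plan B: {Norris, Galt, Tring, Irby}: P→Tring 10·21=210, Q→Tring 3·21=63, R→Tring 9·8=72, S→Tring 10·7=70, T→Norris 3·10=30. Service 445; fixed 146; total 591.
Difference: |843 − 591| = 252.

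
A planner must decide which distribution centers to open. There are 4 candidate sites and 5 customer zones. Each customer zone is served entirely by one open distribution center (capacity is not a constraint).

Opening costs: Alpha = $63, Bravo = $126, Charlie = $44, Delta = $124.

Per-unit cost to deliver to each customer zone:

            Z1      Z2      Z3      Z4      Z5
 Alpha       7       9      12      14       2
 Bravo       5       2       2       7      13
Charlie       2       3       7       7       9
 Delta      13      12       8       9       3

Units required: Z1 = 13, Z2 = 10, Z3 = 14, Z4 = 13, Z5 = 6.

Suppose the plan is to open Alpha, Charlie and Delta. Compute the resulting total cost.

Total cost: 488

Each customer zone is assigned to its cheapest site among the open ones.
{Alpha, Charlie, Delta}: Z1→Charlie 2·13=26, Z2→Charlie 3·10=30, Z3→Charlie 7·14=98, Z4→Charlie 7·13=91, Z5→Alpha 2·6=12. Service 257; fixed 231; total 488.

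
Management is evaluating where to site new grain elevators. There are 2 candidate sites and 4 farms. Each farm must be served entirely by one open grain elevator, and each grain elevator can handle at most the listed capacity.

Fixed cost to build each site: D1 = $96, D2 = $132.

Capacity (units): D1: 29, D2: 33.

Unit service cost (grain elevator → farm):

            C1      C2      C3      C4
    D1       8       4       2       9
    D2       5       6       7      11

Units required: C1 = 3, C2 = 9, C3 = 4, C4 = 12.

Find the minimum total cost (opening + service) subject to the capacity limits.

Open {D1}: C1→D1 8·3=24, C2→D1 4·9=36, C3→D1 2·4=8, C4→D1 9·12=108.
Loads: D1 carries 28/29. Service 176; fixed 96; total 272.
Next best feasible plan costs 361.

Minimum total cost: 272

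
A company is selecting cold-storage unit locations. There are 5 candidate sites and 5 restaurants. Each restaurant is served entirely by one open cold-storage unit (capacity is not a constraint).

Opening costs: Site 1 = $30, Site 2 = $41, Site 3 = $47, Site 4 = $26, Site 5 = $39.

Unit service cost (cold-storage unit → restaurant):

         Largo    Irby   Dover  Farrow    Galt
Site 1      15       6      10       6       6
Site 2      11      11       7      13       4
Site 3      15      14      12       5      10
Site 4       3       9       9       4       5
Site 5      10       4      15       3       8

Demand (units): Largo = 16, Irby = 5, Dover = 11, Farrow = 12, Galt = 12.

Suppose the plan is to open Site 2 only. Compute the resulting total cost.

Each restaurant is assigned to its cheapest site among the open ones.
{Site 2}: Largo→Site 2 11·16=176, Irby→Site 2 11·5=55, Dover→Site 2 7·11=77, Farrow→Site 2 13·12=156, Galt→Site 2 4·12=48. Service 512; fixed 41; total 553.

Total cost: 553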